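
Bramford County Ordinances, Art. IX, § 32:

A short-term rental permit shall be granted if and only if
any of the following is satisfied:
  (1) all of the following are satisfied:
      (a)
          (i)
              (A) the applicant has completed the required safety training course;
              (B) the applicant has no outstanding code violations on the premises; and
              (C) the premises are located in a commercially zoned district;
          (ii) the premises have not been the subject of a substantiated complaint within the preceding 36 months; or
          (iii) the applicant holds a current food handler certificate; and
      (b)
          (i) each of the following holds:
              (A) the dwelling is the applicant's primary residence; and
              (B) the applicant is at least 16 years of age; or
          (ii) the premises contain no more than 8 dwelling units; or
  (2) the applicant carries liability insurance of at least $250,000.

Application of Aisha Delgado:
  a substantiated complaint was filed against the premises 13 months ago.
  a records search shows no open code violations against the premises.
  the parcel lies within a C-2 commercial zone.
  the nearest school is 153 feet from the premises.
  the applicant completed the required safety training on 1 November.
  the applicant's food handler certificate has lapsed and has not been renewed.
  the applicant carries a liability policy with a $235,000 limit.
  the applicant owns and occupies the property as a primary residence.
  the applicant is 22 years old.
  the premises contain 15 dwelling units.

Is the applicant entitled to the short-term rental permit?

Yes — granted.

(A) safety training — met.
(B) no code violations — satisfied.
(C) commercially zoned — satisfied.
(i): T AND T AND T → true.
(ii) no complaint in 36 mo. — not met.
(iii) food handler cert. — not met.
So (a) is satisfied (T OR F OR F).
(A) primary residence — met.
(B) age ≥ 16 — satisfied.
So (i) is satisfied (T AND T).
(ii) ≤ 8 units — fails.
So (b) is satisfied (T OR F).
So (1) is satisfied (T AND T).
(2) insurance ≥ $250,000 — not satisfied.
Overall = T OR F = true.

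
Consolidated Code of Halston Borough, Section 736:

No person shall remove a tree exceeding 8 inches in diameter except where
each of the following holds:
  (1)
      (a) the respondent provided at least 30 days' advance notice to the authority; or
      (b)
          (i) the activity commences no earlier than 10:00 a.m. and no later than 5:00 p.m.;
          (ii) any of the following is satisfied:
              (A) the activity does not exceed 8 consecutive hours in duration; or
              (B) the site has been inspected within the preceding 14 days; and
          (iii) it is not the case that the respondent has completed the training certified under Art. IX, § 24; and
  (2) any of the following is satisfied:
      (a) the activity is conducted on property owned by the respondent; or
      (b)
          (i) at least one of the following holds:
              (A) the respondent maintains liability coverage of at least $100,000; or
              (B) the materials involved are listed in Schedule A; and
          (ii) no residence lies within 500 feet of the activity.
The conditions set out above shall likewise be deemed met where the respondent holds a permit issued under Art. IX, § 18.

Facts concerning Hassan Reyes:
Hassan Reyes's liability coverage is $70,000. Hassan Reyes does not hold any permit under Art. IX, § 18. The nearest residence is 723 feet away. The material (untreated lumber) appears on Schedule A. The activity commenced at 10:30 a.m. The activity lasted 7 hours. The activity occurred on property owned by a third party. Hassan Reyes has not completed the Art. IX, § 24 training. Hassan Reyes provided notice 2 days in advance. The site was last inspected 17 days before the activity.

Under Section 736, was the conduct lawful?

Yes — lawful.

(a) ≥30 days' notice — fails.
(i) start within hours — holds.
(A) ≤ 8 hrs duration — satisfied.
(B) site inspected — not met.
(ii): T OR F → true.
(iii) not (training certified) — holds.
So (b) is satisfied (T AND T AND T).
So (1) is satisfied (F OR T).
(a) own property — not satisfied.
(A) coverage ≥ $100,000 — not satisfied.
(B) Schedule A material — met.
(i): F OR T → true.
(ii) no residence in 500 ft — holds.
(b): T AND T → true.
(2) = F OR T = true.
So Overall is satisfied (T AND T).
Exception (holds permit) — not satisfied.
Result: main true OR exception false → true.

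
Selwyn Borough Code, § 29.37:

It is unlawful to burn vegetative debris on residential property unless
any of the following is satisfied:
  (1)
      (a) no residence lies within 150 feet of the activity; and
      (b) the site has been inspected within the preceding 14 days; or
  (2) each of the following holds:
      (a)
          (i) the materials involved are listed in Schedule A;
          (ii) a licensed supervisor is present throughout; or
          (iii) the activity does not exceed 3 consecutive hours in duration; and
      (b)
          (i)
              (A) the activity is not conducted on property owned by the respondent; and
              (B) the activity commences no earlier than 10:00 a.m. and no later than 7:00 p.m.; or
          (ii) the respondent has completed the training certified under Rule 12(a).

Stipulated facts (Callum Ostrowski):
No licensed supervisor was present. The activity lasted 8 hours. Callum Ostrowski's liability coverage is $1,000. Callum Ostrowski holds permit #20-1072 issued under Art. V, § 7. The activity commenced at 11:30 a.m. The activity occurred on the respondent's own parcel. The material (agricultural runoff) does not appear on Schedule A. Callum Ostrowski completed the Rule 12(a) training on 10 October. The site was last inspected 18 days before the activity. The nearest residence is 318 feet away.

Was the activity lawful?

No — unlawful.

(a) no residence in 150 ft — satisfied.
(b) site inspected — fails.
(1) = T AND F = false.
(i) Schedule A material — fails.
(ii) supervisor present — fails.
(iii) ≤ 3 hrs duration — fails.
(a) = F OR F OR F = false.
(A) not (own property) — not met.
(B) start within hours — met.
So (i) is not satisfied (F AND T).
(ii) training certified — holds.
So (b) is satisfied (F OR T).
So (2) is not satisfied (F AND T).
Overall = F OR F = false.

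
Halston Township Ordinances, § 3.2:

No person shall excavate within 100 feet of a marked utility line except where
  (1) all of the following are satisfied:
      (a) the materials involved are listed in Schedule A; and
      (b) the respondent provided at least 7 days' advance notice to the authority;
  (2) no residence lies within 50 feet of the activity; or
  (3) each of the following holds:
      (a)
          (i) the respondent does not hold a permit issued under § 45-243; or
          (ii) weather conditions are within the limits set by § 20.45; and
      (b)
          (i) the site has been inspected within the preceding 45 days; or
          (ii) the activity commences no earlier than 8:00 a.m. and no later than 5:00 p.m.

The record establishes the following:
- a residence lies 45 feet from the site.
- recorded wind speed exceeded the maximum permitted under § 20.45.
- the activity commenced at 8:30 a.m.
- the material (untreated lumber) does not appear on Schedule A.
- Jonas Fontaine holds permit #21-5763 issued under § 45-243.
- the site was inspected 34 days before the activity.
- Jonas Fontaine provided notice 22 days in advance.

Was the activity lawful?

(a) Schedule A material — not met.
(b) ≥7 days' notice — holds.
(1) = F AND T = false.
(2) no residence in 50 ft — not met.
(i) not (holds permit) — not satisfied.
(ii) weather ok — not met.
(a): F OR F → false.
(i) site inspected — met.
(ii) start within hours — holds.
So (b) is satisfied (T OR T).
So (3) is not satisfied (F AND T).
So Overall is not satisfied (F OR F OR F).

No — unlawful.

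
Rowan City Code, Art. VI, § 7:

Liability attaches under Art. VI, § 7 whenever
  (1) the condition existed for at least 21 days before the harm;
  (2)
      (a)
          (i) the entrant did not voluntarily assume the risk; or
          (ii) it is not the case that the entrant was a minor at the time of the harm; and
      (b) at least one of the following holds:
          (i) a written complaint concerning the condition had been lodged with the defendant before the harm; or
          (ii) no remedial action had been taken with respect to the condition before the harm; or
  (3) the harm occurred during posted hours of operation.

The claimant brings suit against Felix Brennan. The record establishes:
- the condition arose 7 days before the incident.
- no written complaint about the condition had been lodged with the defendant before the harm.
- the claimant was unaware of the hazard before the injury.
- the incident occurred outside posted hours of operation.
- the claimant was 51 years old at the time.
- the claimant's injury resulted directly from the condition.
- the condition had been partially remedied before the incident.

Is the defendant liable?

(1) condition ≥21 days old — not satisfied.
(i) no assumed risk — satisfied.
(ii) not (entrant a minor) — holds.
(a) = T OR T = true.
(i) complaint lodged — not satisfied.
(ii) no remedial action — not met.
(b) = F OR F = false.
(2) = T AND F = false.
(3) during posted hours — fails.
Overall: F OR F OR F → false.

No — not liable.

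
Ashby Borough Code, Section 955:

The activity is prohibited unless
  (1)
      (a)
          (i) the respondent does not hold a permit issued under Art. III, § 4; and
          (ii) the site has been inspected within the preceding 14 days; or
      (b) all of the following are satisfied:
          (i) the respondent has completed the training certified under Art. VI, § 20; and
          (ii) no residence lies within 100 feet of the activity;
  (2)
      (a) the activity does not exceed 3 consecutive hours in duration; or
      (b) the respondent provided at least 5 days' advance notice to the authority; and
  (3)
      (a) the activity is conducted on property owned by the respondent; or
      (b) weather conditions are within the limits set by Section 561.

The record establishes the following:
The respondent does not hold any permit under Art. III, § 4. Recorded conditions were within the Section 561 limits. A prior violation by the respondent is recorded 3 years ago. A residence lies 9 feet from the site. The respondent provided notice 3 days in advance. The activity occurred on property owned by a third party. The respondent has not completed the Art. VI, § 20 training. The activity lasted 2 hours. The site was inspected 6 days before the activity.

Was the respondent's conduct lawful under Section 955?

Yes — lawful.

(i) not (holds permit) — met.
(ii) site inspected — met.
So (a) is satisfied (T AND T).
(i) training certified — fails.
(ii) no residence in 100 ft — not met.
(b): F AND F → false.
So (1) is satisfied (T OR F).
(a) ≤ 3 hrs duration — met.
(b) ≥5 days' notice — not met.
So (2) is satisfied (T OR F).
(a) own property — fails.
(b) weather ok — satisfied.
(3) = F OR T = true.
Overall = T AND T AND T = true.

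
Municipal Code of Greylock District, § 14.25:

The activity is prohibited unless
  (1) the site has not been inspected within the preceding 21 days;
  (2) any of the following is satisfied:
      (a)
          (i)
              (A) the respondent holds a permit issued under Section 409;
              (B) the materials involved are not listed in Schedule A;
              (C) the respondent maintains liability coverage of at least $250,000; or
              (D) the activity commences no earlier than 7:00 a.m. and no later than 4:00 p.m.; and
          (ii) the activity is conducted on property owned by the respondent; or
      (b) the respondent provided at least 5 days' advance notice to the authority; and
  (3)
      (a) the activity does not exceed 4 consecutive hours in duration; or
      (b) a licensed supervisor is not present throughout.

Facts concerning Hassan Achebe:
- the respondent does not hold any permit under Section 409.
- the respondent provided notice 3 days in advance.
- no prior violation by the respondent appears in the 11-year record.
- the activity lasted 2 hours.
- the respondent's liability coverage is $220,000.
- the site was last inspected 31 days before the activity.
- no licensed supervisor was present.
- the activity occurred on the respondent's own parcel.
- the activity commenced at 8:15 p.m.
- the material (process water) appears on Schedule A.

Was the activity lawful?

No — unlawful.

(1) not (site inspected) — satisfied.
(A) holds permit — not satisfied.
(B) not (Schedule A material) — not satisfied.
(C) coverage ≥ $250,000 — not satisfied.
(D) start within hours — not met.
So (i) is not satisfied (F OR F OR F OR F).
(ii) own property — holds.
(a) = F AND T = false.
(b) ≥5 days' notice — fails.
(2) = F OR F = false.
(a) ≤ 4 hrs duration — satisfied.
(b) not (supervisor present) — holds.
(3) = T OR T = true.
Overall = T AND F AND T = false.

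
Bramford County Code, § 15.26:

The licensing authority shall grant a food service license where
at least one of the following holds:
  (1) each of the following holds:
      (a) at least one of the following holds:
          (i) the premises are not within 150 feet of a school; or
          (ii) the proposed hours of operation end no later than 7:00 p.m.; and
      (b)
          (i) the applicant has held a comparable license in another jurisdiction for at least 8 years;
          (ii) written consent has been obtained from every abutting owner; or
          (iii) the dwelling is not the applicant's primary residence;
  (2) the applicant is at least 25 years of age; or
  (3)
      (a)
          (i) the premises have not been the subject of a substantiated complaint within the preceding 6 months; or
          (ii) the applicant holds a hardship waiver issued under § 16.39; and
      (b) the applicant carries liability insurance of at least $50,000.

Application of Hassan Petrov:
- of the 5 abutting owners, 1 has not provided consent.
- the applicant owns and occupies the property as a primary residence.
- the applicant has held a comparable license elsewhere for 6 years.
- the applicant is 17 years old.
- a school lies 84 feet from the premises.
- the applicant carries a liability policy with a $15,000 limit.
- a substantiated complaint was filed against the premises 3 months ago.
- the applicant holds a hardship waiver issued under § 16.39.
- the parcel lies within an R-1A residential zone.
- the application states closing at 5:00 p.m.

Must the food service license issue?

No — denied.

(i) ≥150 ft from school — fails.
(ii) closes by 7 p.m. — holds.
(a): F OR T → true.
(i) prior license ≥ 8 yr — not met.
(ii) all abutters consent — not satisfied.
(iii) not (primary residence) — fails.
(b): F OR F OR F → false.
So (1) is not satisfied (T AND F).
(2) age ≥ 25 — not satisfied.
(i) no complaint in 6 mo. — not met.
(ii) hardship waiver — holds.
(a): F OR T → true.
(b) insurance ≥ $50,000 — not met.
So (3) is not satisfied (T AND F).
Overall: F OR F OR F → false.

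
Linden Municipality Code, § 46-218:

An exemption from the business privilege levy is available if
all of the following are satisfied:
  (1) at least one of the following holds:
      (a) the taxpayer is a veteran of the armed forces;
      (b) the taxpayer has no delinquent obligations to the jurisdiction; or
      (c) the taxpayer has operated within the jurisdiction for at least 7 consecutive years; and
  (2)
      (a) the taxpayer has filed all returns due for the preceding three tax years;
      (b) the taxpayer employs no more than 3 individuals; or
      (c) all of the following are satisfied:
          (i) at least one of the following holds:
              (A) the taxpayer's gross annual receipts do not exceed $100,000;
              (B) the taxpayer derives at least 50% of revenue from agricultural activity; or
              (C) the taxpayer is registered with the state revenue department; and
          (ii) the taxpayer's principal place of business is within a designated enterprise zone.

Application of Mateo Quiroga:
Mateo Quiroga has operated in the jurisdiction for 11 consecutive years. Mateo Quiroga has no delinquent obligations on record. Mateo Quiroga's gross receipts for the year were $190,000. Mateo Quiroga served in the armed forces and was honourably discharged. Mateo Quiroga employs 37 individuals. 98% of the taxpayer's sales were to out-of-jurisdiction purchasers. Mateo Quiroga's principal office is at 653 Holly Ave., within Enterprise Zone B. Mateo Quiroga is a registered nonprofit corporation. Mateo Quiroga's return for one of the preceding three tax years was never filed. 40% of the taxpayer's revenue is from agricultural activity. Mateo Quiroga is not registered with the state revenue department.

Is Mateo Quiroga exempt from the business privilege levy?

(a) veteran — satisfied.
(b) no delinquency — satisfied.
(c) ≥ 7 yrs in jurisdiction — holds.
(1) = T OR T OR T = true.
(a) returns current — not met.
(b) ≤ 3 employees — fails.
(A) receipts ≤ $100,000 — fails.
(B) ≥50% agricultural — not met.
(C) state-registered — not satisfied.
(i) = F OR F OR F = false.
(ii) in enterprise zone — holds.
(c): F AND T → false.
(2): F OR F OR F → false.
So Overall is not satisfied (T AND F).

No — not exempt.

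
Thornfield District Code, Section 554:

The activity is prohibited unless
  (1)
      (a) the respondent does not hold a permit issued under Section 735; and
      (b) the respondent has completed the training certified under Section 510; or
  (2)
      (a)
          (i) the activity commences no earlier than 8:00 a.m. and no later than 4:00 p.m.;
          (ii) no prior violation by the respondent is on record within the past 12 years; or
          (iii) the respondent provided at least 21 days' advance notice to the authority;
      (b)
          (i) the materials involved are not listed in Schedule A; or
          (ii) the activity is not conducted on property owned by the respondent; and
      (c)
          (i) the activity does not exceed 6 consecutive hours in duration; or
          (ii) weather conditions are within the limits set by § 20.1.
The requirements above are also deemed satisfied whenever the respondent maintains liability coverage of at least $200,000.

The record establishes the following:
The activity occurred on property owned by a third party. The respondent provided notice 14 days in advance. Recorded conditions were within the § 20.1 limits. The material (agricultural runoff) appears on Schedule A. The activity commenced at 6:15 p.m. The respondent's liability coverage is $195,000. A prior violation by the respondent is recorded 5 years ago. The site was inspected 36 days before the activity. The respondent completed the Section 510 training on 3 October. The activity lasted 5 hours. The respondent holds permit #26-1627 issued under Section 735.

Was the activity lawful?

No — unlawful.

(a) not (holds permit) — not met.
(b) training certified — satisfied.
(1): F AND T → false.
(i) start within hours — fails.
(ii) no prior violation — fails.
(iii) ≥21 days' notice — fails.
So (a) is not satisfied (F OR F OR F).
(i) not (Schedule A material) — fails.
(ii) not (own property) — holds.
(b) = F OR T = true.
(i) ≤ 6 hrs duration — satisfied.
(ii) weather ok — holds.
(c) = T OR T = true.
(2): F AND T AND T → false.
Overall: F OR F → false.
Exception (coverage ≥ $200,000) — not satisfied.
Result: main false OR exception false → false.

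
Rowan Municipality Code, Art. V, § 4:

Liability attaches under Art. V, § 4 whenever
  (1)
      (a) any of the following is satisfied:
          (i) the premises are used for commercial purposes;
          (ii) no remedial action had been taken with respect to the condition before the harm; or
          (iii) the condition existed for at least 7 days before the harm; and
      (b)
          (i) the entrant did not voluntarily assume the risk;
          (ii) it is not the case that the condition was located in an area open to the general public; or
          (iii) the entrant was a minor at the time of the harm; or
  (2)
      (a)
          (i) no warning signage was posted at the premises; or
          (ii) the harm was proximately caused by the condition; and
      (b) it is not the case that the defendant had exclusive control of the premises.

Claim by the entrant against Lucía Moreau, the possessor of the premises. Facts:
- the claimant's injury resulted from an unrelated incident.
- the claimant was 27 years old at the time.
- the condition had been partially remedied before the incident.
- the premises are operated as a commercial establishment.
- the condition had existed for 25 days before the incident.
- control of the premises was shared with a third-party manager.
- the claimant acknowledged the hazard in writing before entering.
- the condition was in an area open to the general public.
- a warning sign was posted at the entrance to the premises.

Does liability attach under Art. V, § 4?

No — not liable.

(i) commercial use — met.
(ii) no remedial action — fails.
(iii) condition ≥7 days old — satisfied.
(a): T OR F OR T → true.
(i) no assumed risk — fails.
(ii) not (public area) — not satisfied.
(iii) entrant a minor — fails.
So (b) is not satisfied (F OR F OR F).
(1): T AND F → false.
(i) no signage posted — fails.
(ii) proximate cause — not met.
So (a) is not satisfied (F OR F).
(b) not (exclusive control) — met.
(2) = F AND T = false.
So Overall is not satisfied (F OR F).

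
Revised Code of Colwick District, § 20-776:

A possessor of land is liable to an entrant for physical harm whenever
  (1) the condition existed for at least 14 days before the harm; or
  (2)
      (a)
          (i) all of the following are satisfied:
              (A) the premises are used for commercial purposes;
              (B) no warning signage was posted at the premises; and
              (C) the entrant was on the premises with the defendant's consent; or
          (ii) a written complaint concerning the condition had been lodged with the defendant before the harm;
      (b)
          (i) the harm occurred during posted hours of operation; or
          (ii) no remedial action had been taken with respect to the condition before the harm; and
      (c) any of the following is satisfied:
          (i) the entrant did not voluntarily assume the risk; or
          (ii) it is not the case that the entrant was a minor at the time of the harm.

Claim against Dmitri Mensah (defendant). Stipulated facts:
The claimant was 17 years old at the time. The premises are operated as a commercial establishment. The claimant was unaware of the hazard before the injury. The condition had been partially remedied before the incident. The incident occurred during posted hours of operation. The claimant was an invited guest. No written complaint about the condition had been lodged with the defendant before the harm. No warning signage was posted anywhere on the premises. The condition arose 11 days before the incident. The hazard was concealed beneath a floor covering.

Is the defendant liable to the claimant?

Yes — liable.

(1) condition ≥14 days old — not satisfied.
(A) commercial use — holds.
(B) no signage posted — holds.
(C) consent to enter — met.
(i): T AND T AND T → true.
(ii) complaint lodged — not met.
(a): T OR F → true.
(i) during posted hours — met.
(ii) no remedial action — not satisfied.
(b) = T OR F = true.
(i) no assumed risk — holds.
(ii) not (entrant a minor) — not met.
So (c) is satisfied (T OR F).
(2) = T AND T AND T = true.
Overall: F OR T → true.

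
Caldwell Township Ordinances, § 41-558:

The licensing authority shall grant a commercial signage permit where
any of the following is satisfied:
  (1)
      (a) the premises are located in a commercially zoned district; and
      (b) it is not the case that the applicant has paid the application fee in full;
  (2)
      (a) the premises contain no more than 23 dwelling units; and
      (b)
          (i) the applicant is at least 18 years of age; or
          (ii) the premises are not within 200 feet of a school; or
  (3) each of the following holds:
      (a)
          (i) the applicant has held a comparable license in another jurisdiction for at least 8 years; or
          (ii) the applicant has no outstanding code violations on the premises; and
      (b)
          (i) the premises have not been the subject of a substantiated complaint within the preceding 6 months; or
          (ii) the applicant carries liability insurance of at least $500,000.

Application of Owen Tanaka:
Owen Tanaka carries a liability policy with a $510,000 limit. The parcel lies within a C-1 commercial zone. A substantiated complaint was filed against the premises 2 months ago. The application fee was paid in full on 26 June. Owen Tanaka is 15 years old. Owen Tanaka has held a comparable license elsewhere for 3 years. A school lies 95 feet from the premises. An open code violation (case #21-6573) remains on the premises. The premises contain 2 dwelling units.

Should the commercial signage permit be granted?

No — denied.

(a) commercially zoned — satisfied.
(b) not (fee paid) — not met.
(1) = T AND F = false.
(a) ≤ 23 units — satisfied.
(i) age ≥ 18 — not satisfied.
(ii) ≥200 ft from school — fails.
(b) = F OR F = false.
(2) = T AND F = false.
(i) prior license ≥ 8 yr — not met.
(ii) no code violations — not satisfied.
So (a) is not satisfied (F OR F).
(i) no complaint in 6 mo. — not satisfied.
(ii) insurance ≥ $500,000 — met.
(b) = F OR T = true.
(3): F AND T → false.
Overall = F OR F OR F = false.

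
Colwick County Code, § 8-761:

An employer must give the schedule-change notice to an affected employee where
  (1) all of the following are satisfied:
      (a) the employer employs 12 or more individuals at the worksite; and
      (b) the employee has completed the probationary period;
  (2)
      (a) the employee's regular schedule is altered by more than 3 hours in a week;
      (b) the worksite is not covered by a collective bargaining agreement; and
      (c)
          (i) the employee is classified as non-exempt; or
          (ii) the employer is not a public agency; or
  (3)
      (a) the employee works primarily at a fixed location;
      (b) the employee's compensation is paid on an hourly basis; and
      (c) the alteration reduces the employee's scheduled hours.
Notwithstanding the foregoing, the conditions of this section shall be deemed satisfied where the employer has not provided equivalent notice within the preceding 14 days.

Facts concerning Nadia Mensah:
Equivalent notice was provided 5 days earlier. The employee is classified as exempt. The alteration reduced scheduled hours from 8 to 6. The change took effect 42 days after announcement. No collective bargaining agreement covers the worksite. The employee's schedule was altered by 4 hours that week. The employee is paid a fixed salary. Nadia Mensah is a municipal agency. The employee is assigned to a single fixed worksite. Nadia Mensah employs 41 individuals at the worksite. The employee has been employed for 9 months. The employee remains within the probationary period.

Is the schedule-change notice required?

(a) ≥ 12 at site — met.
(b) past probation — fails.
(1) = T AND F = false.
(a) schedule shift > 3h — satisfied.
(b) no CBA — holds.
(i) non-exempt — fails.
(ii) not (public agency) — not satisfied.
(c): F OR F → false.
(2): T AND T AND F → false.
(a) fixed location — satisfied.
(b) hourly-paid — not met.
(c) hours reduced — holds.
So (3) is not satisfied (T AND F AND T).
Overall: F OR F OR F → false.
Exception (no recent notice) — not satisfied.
Result: main false OR exception false → false.

No — not required.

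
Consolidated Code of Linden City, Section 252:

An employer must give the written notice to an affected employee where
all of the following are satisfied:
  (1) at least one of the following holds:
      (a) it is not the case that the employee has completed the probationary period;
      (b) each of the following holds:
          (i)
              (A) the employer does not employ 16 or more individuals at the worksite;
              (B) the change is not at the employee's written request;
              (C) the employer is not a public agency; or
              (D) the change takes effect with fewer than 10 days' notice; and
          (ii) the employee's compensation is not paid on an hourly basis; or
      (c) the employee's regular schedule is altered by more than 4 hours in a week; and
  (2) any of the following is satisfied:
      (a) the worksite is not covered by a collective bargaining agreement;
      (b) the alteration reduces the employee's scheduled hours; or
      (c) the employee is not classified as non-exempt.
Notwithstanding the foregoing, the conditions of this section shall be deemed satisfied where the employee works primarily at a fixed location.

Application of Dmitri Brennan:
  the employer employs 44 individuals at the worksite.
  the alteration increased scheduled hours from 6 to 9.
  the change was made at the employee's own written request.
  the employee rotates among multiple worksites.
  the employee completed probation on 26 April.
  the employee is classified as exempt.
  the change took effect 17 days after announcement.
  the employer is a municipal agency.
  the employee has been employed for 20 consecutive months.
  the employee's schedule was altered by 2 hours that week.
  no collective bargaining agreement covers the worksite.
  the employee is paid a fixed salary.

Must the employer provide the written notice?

(a) not (past probation) — fails.
(A) not (≥ 16 at site) — not satisfied.
(B) not employee-requested — not met.
(C) not (public agency) — not satisfied.
(D) < 10 days' notice — not satisfied.
So (i) is not satisfied (F OR F OR F OR F).
(ii) not (hourly-paid) — holds.
(b): F AND T → false.
(c) schedule shift > 4h — fails.
(1): F OR F OR F → false.
(a) no CBA — met.
(b) hours reduced — not satisfied.
(c) not (non-exempt) — holds.
(2) = T OR F OR T = true.
Overall = F AND T = false.
Exception (fixed location) — not satisfied.
Result: main false OR exception false → false.

No — not required.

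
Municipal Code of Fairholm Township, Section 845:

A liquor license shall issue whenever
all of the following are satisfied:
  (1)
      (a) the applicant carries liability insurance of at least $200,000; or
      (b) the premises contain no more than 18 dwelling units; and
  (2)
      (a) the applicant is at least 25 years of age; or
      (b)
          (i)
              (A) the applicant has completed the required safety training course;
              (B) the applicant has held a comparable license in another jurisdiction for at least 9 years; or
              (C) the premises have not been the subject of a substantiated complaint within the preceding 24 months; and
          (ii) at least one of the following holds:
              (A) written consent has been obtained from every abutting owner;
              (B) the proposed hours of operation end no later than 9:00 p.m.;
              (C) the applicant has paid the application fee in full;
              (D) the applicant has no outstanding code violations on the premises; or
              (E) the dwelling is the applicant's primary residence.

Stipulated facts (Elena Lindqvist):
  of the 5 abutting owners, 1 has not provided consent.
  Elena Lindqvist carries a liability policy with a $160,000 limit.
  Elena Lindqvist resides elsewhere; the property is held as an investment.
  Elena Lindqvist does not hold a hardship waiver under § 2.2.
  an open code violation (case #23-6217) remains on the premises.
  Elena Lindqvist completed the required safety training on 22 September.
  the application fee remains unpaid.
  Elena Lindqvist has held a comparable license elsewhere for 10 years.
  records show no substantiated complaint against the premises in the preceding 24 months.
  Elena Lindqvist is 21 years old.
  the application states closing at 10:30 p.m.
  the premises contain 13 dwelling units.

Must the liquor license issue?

(a) insurance ≥ $200,000 — fails.
(b) ≤ 18 units — holds.
(1) = F OR T = true.
(a) age ≥ 25 — not satisfied.
(A) safety training — holds.
(B) prior license ≥ 9 yr — met.
(C) no complaint in 24 mo. — met.
So (i) is satisfied (T OR T OR T).
(A) all abutters consent — not met.
(B) closes by 9 p.m. — fails.
(C) fee paid — not satisfied.
(D) no code violations — not satisfied.
(E) primary residence — fails.
So (ii) is not satisfied (F OR F OR F OR F OR F).
(b) = T AND F = false.
(2): F OR F → false.
Overall = T AND F = false.

No — denied.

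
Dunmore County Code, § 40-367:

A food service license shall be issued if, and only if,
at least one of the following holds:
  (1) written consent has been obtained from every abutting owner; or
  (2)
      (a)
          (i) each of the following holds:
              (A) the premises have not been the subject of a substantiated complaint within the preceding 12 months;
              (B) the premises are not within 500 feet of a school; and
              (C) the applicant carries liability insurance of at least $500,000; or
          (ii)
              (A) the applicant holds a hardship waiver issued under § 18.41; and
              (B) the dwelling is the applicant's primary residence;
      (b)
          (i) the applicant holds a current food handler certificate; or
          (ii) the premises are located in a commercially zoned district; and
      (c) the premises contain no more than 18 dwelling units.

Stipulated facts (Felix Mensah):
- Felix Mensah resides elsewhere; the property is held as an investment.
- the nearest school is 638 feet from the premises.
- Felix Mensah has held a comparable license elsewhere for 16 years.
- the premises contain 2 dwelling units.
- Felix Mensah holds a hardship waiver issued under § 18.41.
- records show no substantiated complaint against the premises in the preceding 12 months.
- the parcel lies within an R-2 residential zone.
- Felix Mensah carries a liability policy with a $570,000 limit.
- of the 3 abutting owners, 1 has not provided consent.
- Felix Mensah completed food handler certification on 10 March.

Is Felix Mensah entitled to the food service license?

(1) all abutters consent — fails.
(A) no complaint in 12 mo. — met.
(B) ≥500 ft from school — satisfied.
(C) insurance ≥ $500,000 — satisfied.
So (i) is satisfied (T AND T AND T).
(A) hardship waiver — holds.
(B) primary residence — fails.
(ii) = T AND F = false.
(a): T OR F → true.
(i) food handler cert. — holds.
(ii) commercially zoned — fails.
(b): T OR F → true.
(c) ≤ 18 units — holds.
(2): T AND T AND T → true.
Overall = F OR T = true.

Yes — granted.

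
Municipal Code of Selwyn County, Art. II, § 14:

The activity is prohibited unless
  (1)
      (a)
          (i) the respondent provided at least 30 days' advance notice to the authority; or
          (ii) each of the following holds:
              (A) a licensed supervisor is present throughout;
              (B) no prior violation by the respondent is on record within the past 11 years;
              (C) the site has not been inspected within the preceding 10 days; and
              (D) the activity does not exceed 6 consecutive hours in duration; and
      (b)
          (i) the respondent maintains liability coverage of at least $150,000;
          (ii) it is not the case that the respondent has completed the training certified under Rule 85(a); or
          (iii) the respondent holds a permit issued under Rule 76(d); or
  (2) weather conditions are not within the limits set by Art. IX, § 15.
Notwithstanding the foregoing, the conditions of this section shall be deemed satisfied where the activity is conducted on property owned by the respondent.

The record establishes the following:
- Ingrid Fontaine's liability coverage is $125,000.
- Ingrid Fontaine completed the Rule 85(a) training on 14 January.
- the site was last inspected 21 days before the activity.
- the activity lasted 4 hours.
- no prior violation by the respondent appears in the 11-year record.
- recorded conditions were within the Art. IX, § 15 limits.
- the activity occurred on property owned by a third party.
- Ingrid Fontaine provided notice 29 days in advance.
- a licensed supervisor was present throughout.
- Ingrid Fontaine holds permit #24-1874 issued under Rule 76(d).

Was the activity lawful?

(i) ≥30 days' notice — fails.
(A) supervisor present — met.
(B) no prior violation — holds.
(C) not (site inspected) — holds.
(D) ≤ 6 hrs duration — holds.
(ii) = T AND T AND T AND T = true.
So (a) is satisfied (F OR T).
(i) coverage ≥ $150,000 — fails.
(ii) not (training certified) — not met.
(iii) holds permit — holds.
(b): F OR F OR T → true.
(1): T AND T → true.
(2) not (weather ok) — not satisfied.
Overall: T OR F → true.
Exception (own property) — not satisfied.
Result: main true OR exception false → true.

Yes — lawful.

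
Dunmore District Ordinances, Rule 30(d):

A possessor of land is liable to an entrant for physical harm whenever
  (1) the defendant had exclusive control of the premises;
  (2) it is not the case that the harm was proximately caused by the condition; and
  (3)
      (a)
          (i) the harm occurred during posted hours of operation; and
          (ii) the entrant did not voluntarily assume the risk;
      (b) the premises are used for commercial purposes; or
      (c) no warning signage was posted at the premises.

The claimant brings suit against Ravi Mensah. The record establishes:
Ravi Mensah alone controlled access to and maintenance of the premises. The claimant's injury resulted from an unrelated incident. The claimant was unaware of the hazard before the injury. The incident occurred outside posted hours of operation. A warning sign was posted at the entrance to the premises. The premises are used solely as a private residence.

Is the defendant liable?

No — not liable.

(1) exclusive control — met.
(2) not (proximate cause) — met.
(i) during posted hours — not met.
(ii) no assumed risk — met.
(a) = F AND T = false.
(b) commercial use — not satisfied.
(c) no signage posted — not satisfied.
(3) = F OR F OR F = false.
So Overall is not satisfied (T AND T AND F).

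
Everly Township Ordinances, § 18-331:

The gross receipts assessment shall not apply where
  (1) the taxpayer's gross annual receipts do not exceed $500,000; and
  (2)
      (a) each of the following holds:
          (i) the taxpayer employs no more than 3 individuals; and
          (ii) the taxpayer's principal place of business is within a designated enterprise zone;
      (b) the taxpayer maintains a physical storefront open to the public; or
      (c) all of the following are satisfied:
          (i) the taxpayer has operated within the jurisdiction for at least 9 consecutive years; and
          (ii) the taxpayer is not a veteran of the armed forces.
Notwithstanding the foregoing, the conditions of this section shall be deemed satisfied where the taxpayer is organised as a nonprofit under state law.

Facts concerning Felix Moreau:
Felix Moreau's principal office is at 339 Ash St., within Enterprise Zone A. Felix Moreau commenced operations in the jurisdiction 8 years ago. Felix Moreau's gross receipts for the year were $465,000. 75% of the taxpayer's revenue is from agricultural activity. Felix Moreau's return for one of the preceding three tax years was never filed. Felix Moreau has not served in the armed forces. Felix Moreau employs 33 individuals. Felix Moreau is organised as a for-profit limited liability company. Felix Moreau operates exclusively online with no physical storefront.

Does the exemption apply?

No — not exempt.

(1) receipts ≤ $500,000 — met.
(i) ≤ 3 employees — not satisfied.
(ii) in enterprise zone — met.
(a): F AND T → false.
(b) has storefront — fails.
(i) ≥ 9 yrs in jurisdiction — fails.
(ii) not (veteran) — met.
(c): F AND T → false.
(2) = F OR F OR F = false.
Overall = T AND F = false.
Exception (nonprofit) — not satisfied.
Result: main false OR exception false → false.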